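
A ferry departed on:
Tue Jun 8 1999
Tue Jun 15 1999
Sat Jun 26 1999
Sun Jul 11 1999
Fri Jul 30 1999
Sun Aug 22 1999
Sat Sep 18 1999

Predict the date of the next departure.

Tue Oct 19 1999

The spacing grows by 4 each time: 7, 11, 15, 19, 23, 27 days.
Next gap: 31 days. Sat Sep 18 1999 + 31 days = Tue Oct 19 1999.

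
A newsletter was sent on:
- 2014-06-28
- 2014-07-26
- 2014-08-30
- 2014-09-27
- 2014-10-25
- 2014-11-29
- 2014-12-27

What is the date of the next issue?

2015-01-31

Every date is a Saturday; gaps 28, 35, 28, 28, 35, 28 days.
Each is the last Saturday of its month (at least one falls on the 29th or later, ruling out '4th Saturday').
Last Saturday of January 2015: 2015-01-31.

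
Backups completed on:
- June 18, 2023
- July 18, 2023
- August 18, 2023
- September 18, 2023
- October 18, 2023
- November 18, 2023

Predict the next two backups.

Gaps: 30, 31, 31, 30, 31 days — not constant. Every event is on the 18th of the month.
Pattern: the 18th of each month.
Next: December 2023 → December 18, 2023.
Next: January 2024 → January 18, 2024.

December 18, 2023; January 18, 2024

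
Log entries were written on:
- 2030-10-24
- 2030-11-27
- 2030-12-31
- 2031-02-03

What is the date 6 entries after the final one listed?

2031-08-26

The spacing is 34, 34, 34 days — always 34 days.
2031-02-03 + 34 days = 2031-03-09.
2031-03-09 + 34 days = 2031-04-12.
2031-04-12 + 34 days = 2031-05-16.
2031-05-16 + 34 days = 2031-06-19.
2031-06-19 + 34 days = 2031-07-23.
2031-07-23 + 34 days = 2031-08-26.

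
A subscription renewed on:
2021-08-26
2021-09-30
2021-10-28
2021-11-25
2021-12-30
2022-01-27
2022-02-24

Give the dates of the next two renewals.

Every date is a Thursday; gaps 35, 28, 28, 35, 28, 28 days.
Each is the last Thursday of its month (at least one falls on the 29th or later, ruling out '4th Thursday').
March 2022 ends with Thursday 2022-03-31.
April 2022 ends with Thursday 2022-04-28.

2022-03-31, 2022-04-28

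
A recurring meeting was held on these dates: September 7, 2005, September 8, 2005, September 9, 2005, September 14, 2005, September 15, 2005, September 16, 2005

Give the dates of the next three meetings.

The gap pattern 1, 1, 5, 1, 1 repeats every 3 events.
These are the Wednesdays, Thursdays and Fridays of each week.
The following Wednesday is September 21, 2005.
Next Thursday: September 22, 2005.
Next Friday: September 23, 2005.

September 21, 2005; September 22, 2005; September 23, 2005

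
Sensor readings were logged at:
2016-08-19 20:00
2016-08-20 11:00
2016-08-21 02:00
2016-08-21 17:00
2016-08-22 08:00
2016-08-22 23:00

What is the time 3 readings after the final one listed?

2016-08-24 20:00

Spacing: 15, 15, 15, 15, 15 h — constant 15 h.
2016-08-22 23:00 + 15 h = 2016-08-23 14:00.
2016-08-23 14:00 + 15 h = 2016-08-24 05:00.
2016-08-24 05:00 + 15 h = 2016-08-24 20:00.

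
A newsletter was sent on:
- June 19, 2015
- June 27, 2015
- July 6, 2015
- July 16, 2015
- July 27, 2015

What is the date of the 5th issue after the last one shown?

October 5, 2015

The spacing grows by 1 each time: 8, 9, 10, 11 days.
Next gap: 12 days. July 27, 2015 + 12 days = August 8, 2015.
Next gap: 13 days. August 8, 2015 + 13 days = August 21, 2015.
Next gap: 14 days. August 21, 2015 + 14 days = September 4, 2015.
Next gap: 15 days. September 4, 2015 + 15 days = September 19, 2015.
Next gap: 16 days. September 19, 2015 + 16 days = October 5, 2015.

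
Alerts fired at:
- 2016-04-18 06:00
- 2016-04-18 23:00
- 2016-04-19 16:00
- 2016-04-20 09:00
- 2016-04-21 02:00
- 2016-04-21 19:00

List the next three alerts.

2016-04-22 12:00, 2016-04-23 05:00, 2016-04-23 22:00

Gaps: 17, 17, 17, 17, 17 hours — each event is 17 hours after the previous one.
2016-04-21 19:00 + 17 h = 2016-04-22 12:00.
2016-04-22 12:00 + 17 h = 2016-04-23 05:00.
2016-04-23 05:00 + 17 h = 2016-04-23 22:00.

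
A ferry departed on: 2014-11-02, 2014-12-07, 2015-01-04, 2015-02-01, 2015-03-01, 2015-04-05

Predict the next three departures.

All dates are Sundays, 35, 28, 28, 28, 35 days apart.
Specifically, the 1st Sunday of each month.
May 2015 — 1st Sunday is 2015-05-03.
June 2015 — 1st Sunday is 2015-06-07.
July 2015 — 1st Sunday is 2015-07-05.

2015-05-03, 2015-06-07, 2015-07-05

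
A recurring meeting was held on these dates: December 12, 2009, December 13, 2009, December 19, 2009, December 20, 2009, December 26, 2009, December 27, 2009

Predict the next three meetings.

Every event lands on a Saturday or Sunday (gaps cycle 1, 6, 1, 6, 1).
So the schedule is: every Saturday and Sunday.
Next Saturday: January 2, 2010.
The following Sunday is January 3, 2010.
The following Saturday is January 9, 2010.

January 2, 2010; January 3, 2010; January 9, 2010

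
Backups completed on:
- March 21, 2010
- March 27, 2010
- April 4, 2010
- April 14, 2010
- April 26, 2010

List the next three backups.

The spacing grows by 2 each time: 6, 8, 10, 12 days.
Next gap: 14 days. April 26, 2010 + 14 days = May 10, 2010.
Next gap: 16 days. May 10, 2010 + 16 days = May 26, 2010.
Next gap: 18 days. May 26, 2010 + 18 days = June 13, 2010.

May 10, 2010; May 26, 2010; June 13, 2010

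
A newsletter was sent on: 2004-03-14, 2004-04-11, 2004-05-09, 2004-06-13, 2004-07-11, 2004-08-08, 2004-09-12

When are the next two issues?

Gaps: 28, 28, 35, 28, 28, 35 days — a mix of 28 and 35. Every date is a Sunday.
Each is the 2nd Sunday of its month.
October 2004 — 2nd Sunday is 2004-10-10.
2nd Sunday of November 2004: 2004-11-14.

2004-10-10, 2004-11-14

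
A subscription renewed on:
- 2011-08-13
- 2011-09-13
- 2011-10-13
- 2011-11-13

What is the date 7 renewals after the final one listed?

2012-06-13

Each date is the 13th; the gaps (31, 30, 31) track the month lengths.
The rule is the 13th of each month.
Next: December 2011 → 2011-12-13.
January 2012: 2012-01-13.
Next: February 2012 → 2012-02-13.
Next: March 2012 → 2012-03-13.
April 2012: 2012-04-13.
Next: May 2012 → 2012-05-13.
Next: June 2012 → 2012-06-13.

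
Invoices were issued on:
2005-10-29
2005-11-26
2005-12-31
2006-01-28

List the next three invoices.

2006-02-25, 2006-03-25, 2006-04-29

Every date is a Saturday; gaps 28, 35, 28 days.
Each is the last Saturday of its month (at least one falls on the 29th or later, ruling out '4th Saturday').
February 2006 ends with Saturday 2006-02-25.
March 2006 ends with Saturday 2006-03-25.
Last Saturday of April 2006: 2006-04-29.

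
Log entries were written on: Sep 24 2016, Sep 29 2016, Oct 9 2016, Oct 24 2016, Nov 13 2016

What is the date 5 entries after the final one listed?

May 7 2017

Intervals are 5, 10, 15, 20 days — an arithmetic progression with common difference 5.
Next gap: 25 days. Nov 13 2016 + 25 days = Dec 8 2016.
Next gap: 30 days. Dec 8 2016 + 30 days = Jan 7 2017.
Next gap: 35 days. Jan 7 2017 + 35 days = Feb 11 2017.
Next gap: 40 days. Feb 11 2017 + 40 days = Mar 23 2017.
Next gap: 45 days. Mar 23 2017 + 45 days = May 7 2017.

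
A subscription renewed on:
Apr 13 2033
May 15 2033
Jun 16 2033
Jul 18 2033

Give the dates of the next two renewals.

The spacing is 32, 32, 32 days — always 32 days.
Jul 18 2033 + 32 days = Aug 19 2033.
Aug 19 2033 + 32 days = Sep 20 2033.

Aug 19 2033, Sep 20 2033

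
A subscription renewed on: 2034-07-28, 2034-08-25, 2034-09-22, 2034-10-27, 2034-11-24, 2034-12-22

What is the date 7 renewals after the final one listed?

2035-07-27

Gaps: 28, 28, 35, 28, 28 days — a mix of 28 and 35. Every date is a Friday.
Each is the 4th Friday of its month.
4th Friday of January 2035: 2035-01-26.
February 2035 — 4th Friday is 2035-02-23.
4th Friday of March 2035: 2035-03-23.
April 2035 — 4th Friday is 2035-04-27.
4th Friday of May 2035: 2035-05-25.
June 2035 — 4th Friday is 2035-06-22.
4th Friday of July 2035: 2035-07-27.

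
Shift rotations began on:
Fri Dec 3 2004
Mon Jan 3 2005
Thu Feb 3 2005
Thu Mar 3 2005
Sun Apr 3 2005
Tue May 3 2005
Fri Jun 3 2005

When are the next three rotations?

The day-of-month is always 3 (31, 31, 28, 31, 30, 31 days between events).
So this recurs on the 3rd of each month.
July 2005: Sun Jul 3 2005.
Next: August 2005 → Wed Aug 3 2005.
Next: September 2005 → Sat Sep 3 2005.

Sun Jul 3 2005, Wed Aug 3 2005, Sat Sep 3 2005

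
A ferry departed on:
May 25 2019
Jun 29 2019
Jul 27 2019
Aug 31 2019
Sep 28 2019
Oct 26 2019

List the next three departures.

Nov 30 2019, Dec 28 2019, Jan 25 2020

All Saturdays; the gaps (35, 28, 35, 28, 28) vary with month length.
This is the last Saturday of each month.
November 2019 ends with Saturday Nov 30 2019.
December 2019 ends with Saturday Dec 28 2019.
January 2020 ends with Saturday Jan 25 2020.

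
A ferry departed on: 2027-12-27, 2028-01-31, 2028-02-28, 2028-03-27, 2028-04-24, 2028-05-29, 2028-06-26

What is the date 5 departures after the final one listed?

2028-11-27

Every date is a Monday; gaps 35, 28, 28, 28, 35, 28 days.
Each is the last Monday of its month (at least one falls on the 29th or later, ruling out '4th Monday').
July 2028 ends with Monday 2028-07-31.
August 2028 ends with Monday 2028-08-28.
Last Monday of September 2028: 2028-09-25.
October 2028 ends with Monday 2028-10-30.
November 2028 ends with Monday 2028-11-27.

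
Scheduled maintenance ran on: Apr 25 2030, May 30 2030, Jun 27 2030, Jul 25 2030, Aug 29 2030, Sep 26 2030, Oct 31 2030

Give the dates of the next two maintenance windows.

Nov 28 2030, Dec 26 2030

All Thursdays; the gaps (35, 28, 28, 35, 28, 35) vary with month length.
This is the last Thursday of each month.
Last Thursday of November 2030: Nov 28 2030.
Last Thursday of December 2030: Dec 26 2030.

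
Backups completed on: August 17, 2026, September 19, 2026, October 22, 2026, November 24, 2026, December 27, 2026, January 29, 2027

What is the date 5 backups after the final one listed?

July 13, 2027

Gaps between consecutive events: 33, 33, 33, 33, 33 days — a constant 33-day interval.
January 29, 2027 + 33 days = March 3, 2027.
March 3, 2027 + 33 days = April 5, 2027.
April 5, 2027 + 33 days = May 8, 2027.
May 8, 2027 + 33 days = June 10, 2027.
June 10, 2027 + 33 days = July 13, 2027.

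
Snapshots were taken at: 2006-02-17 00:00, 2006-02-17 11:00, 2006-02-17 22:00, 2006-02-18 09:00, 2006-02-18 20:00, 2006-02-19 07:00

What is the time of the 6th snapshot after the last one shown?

Spacing: 11, 11, 11, 11, 11 h — constant 11 h.
2006-02-19 07:00 + 11 h = 2006-02-19 18:00.
2006-02-19 18:00 + 11 h = 2006-02-20 05:00.
2006-02-20 05:00 + 11 h = 2006-02-20 16:00.
2006-02-20 16:00 + 11 h = 2006-02-21 03:00.
2006-02-21 03:00 + 11 h = 2006-02-21 14:00.
2006-02-21 14:00 + 11 h = 2006-02-22 01:00.

2006-02-22 01:00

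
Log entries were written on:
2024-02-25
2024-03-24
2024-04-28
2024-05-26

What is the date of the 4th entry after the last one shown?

2024-09-22

These are Sundays at 28- or 35-day spacing (28, 35, 28).
The pattern: 4th Sunday of the month.
4th Sunday of June 2024: 2024-06-23.
July 2024 — 4th Sunday is 2024-07-28.
August 2024 — 4th Sunday is 2024-08-25.
September 2024 — 4th Sunday is 2024-09-22.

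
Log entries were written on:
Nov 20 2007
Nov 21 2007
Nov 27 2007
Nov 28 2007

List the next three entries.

Every event lands on a Tuesday or Wednesday (gaps cycle 1, 6, 1).
So the schedule is: every Tuesday and Wednesday.
The following Tuesday is Dec 4 2007.
The following Wednesday is Dec 5 2007.
The following Tuesday is Dec 11 2007.

Dec 4 2007, Dec 5 2007, Dec 11 2007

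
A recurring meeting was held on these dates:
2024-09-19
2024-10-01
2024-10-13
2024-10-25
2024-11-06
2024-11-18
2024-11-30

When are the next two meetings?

Every event comes 12 days after the last (12, 12, 12, 12, 12, 12).
2024-11-30 + 12 days = 2024-12-12.
2024-12-12 + 12 days = 2024-12-24.

2024-12-12, 2024-12-24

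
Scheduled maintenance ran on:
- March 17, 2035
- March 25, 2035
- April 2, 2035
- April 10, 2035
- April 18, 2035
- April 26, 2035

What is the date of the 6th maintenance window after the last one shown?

June 13, 2035

Every event comes 8 days after the last (8, 8, 8, 8, 8).
April 26, 2035 + 8 days = May 4, 2035.
May 4, 2035 + 8 days = May 12, 2035.
May 12, 2035 + 8 days = May 20, 2035.
May 20, 2035 + 8 days = May 28, 2035.
May 28, 2035 + 8 days = June 5, 2035.
June 5, 2035 + 8 days = June 13, 2035.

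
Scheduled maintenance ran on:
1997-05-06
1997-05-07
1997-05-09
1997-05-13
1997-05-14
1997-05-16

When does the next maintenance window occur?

1997-05-20

Gaps: 1, 2, 4, 1, 2 days — not constant, but cyclic with period 3.
The events fall on every Tuesday, Wednesday and Friday.
Next Tuesday: 1997-05-20.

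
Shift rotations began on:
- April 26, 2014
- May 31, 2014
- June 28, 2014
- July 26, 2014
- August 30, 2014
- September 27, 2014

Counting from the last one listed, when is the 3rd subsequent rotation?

December 27, 2014

Every date is a Saturday; gaps 35, 28, 28, 35, 28 days.
Each is the last Saturday of its month (at least one falls on the 29th or later, ruling out '4th Saturday').
Last Saturday of October 2014: October 25, 2014.
Last Saturday of November 2014: November 29, 2014.
Last Saturday of December 2014: December 27, 2014.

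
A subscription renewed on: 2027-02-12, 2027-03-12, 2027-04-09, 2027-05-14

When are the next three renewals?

2027-06-11, 2027-07-09, 2027-08-13

These are Fridays at 28- or 35-day spacing (28, 28, 35).
The pattern: 2nd Friday of the month.
June 2027 — 2nd Friday is 2027-06-11.
July 2027 — 2nd Friday is 2027-07-09.
2nd Friday of August 2027: 2027-08-13.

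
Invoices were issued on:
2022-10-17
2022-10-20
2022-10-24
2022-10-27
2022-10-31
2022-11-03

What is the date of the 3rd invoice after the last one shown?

2022-11-14

Every event lands on a Monday or Thursday (gaps cycle 3, 4, 3, 4, 3).
So the schedule is: every Monday and Thursday.
Next Monday: 2022-11-07.
Next Thursday: 2022-11-10.
Next Monday: 2022-11-14.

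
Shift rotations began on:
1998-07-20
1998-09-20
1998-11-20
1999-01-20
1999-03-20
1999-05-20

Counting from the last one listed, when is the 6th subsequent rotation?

2000-05-20

The day-of-month is always 20 (62, 61, 61, 59, 61 days between events).
So this recurs on the 20th of every 2 months.
Next: July 1999 → 1999-07-20.
Next: September 1999 → 1999-09-20.
November 1999: 1999-11-20.
Next: January 2000 → 2000-01-20.
Next: March 2000 → 2000-03-20.
Next: May 2000 → 2000-05-20.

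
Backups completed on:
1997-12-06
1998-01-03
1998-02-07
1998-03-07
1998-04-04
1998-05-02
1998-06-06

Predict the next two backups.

Gaps: 28, 35, 28, 28, 28, 35 days — a mix of 28 and 35. Every date is a Saturday.
Each is the 1st Saturday of its month.
1st Saturday of July 1998: 1998-07-04.
1st Saturday of August 1998: 1998-08-01.

1998-07-04, 1998-08-01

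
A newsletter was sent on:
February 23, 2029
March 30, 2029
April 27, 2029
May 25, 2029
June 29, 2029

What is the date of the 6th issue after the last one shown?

Every date is a Friday; gaps 35, 28, 28, 35 days.
Each is the last Friday of its month (at least one falls on the 29th or later, ruling out '4th Friday').
July 2029 ends with Friday July 27, 2029.
Last Friday of August 2029: August 31, 2029.
Last Friday of September 2029: September 28, 2029.
Last Friday of October 2029: October 26, 2029.
November 2029 ends with Friday November 30, 2029.
December 2029 ends with Friday December 28, 2029.

December 28, 2029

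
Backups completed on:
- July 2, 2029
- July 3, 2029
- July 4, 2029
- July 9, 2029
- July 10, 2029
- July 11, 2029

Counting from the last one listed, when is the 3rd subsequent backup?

July 18, 2029

Every event lands on a Monday or Tuesday or Wednesday (gaps cycle 1, 1, 5, 1, 1).
So the schedule is: every Monday, Tuesday and Wednesday.
Next Monday: July 16, 2029.
Next Tuesday: July 17, 2029.
Next Wednesday: July 18, 2029.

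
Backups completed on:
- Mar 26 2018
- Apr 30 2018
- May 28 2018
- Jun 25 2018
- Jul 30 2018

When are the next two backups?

All Mondays; the gaps (35, 28, 28, 35) vary with month length.
This is the last Monday of each month.
Last Monday of August 2018: Aug 27 2018.
Last Monday of September 2018: Sep 24 2018.

Aug 27 2018, Sep 24 2018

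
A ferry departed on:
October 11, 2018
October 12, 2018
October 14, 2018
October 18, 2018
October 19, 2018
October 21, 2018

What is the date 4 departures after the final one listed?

The gap pattern 1, 2, 4, 1, 2 repeats every 3 events.
These are the Thursdays, Fridays and Sundays of each week.
Next Thursday: October 25, 2018.
The following Friday is October 26, 2018.
The following Sunday is October 28, 2018.
Next Thursday: November 1, 2018.

November 1, 2018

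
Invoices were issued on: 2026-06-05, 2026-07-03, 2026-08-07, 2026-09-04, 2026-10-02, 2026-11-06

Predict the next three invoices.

2026-12-04, 2027-01-01, 2027-02-05

All dates are Fridays, 28, 35, 28, 28, 35 days apart.
Specifically, the 1st Friday of each month.
December 2026 — 1st Friday is 2026-12-04.
1st Friday of January 2027: 2027-01-01.
1st Friday of February 2027: 2027-02-05.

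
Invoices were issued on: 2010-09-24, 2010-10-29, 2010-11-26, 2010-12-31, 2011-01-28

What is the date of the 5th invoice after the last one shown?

Every date is a Friday; gaps 35, 28, 35, 28 days.
Each is the last Friday of its month (at least one falls on the 29th or later, ruling out '4th Friday').
February 2011 ends with Friday 2011-02-25.
March 2011 ends with Friday 2011-03-25.
Last Friday of April 2011: 2011-04-29.
May 2011 ends with Friday 2011-05-27.
June 2011 ends with Friday 2011-06-24.

2011-06-24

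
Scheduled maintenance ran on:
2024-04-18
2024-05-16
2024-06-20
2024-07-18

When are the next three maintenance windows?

These are Thursdays at 28- or 35-day spacing (28, 35, 28).
The pattern: 3rd Thursday of the month.
August 2024 — 3rd Thursday is 2024-08-15.
September 2024 — 3rd Thursday is 2024-09-19.
October 2024 — 3rd Thursday is 2024-10-17.

2024-08-15, 2024-09-19, 2024-10-17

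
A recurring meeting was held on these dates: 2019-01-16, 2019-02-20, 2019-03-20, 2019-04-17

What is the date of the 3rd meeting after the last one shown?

These are Wednesdays at 28- or 35-day spacing (35, 28, 28).
The pattern: 3rd Wednesday of the month.
3rd Wednesday of May 2019: 2019-05-15.
June 2019 — 3rd Wednesday is 2019-06-19.
July 2019 — 3rd Wednesday is 2019-07-17.

2019-07-17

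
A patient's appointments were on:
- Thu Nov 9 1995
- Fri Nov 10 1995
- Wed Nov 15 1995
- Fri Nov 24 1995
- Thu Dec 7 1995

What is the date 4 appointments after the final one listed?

Fri Mar 8 1996

The spacing grows by 4 each time: 1, 5, 9, 13 days.
Next gap: 17 days. Thu Dec 7 1995 + 17 days = Sun Dec 24 1995.
Next gap: 21 days. Sun Dec 24 1995 + 21 days = Sun Jan 14 1996.
Next gap: 25 days. Sun Jan 14 1996 + 25 days = Thu Feb 8 1996.
Next gap: 29 days. Thu Feb 8 1996 + 29 days = Fri Mar 8 1996.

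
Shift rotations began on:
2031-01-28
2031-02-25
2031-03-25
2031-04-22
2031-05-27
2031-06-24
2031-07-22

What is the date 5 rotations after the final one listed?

2031-12-23

Gaps: 28, 28, 28, 35, 28, 28 days — a mix of 28 and 35. Every date is a Tuesday.
Each is the 4th Tuesday of its month.
4th Tuesday of August 2031: 2031-08-26.
September 2031 — 4th Tuesday is 2031-09-23.
October 2031 — 4th Tuesday is 2031-10-28.
November 2031 — 4th Tuesday is 2031-11-25.
December 2031 — 4th Tuesday is 2031-12-23.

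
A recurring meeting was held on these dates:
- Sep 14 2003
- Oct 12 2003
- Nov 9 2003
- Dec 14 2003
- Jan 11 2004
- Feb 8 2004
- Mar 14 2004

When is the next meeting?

Apr 11 2004

All dates are Sundays, 28, 28, 35, 28, 28, 35 days apart.
Specifically, the 2nd Sunday of each month.
2nd Sunday of April 2004: Apr 11 2004.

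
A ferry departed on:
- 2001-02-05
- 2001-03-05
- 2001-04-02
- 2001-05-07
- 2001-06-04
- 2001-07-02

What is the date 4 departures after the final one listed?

Gaps: 28, 28, 35, 28, 28 days — a mix of 28 and 35. Every date is a Monday.
Each is the 1st Monday of its month.
August 2001 — 1st Monday is 2001-08-06.
1st Monday of September 2001: 2001-09-03.
1st Monday of October 2001: 2001-10-01.
1st Monday of November 2001: 2001-11-05.

2001-11-05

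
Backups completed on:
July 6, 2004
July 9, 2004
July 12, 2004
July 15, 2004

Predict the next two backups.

July 18, 2004; July 21, 2004

Gaps between consecutive events: 3, 3, 3 days — a constant 3-day interval.
July 15, 2004 + 3 days = July 18, 2004.
July 18, 2004 + 3 days = July 21, 2004.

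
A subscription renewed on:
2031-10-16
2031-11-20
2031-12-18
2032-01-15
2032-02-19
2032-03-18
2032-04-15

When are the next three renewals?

All dates are Thursdays, 35, 28, 28, 35, 28, 28 days apart.
Specifically, the 3rd Thursday of each month.
3rd Thursday of May 2032: 2032-05-20.
3rd Thursday of June 2032: 2032-06-17.
July 2032 — 3rd Thursday is 2032-07-15.

2032-05-20, 2032-06-17, 2032-07-15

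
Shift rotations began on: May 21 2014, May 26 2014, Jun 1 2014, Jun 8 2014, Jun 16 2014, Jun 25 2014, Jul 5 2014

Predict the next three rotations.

Gaps: 5, 6, 7, 8, 9, 10 days — each gap is 1 larger than the previous one.
Next gap: 11 days. Jul 5 2014 + 11 days = Jul 16 2014.
Next gap: 12 days. Jul 16 2014 + 12 days = Jul 28 2014.
Next gap: 13 days. Jul 28 2014 + 13 days = Aug 10 2014.

Jul 16 2014, Jul 28 2014, Aug 10 2014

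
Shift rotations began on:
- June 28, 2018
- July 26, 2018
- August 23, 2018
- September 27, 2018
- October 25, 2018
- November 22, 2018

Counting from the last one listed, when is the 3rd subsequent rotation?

February 28, 2019

These are Thursdays at 28- or 35-day spacing (28, 28, 35, 28, 28).
The pattern: 4th Thursday of the month.
4th Thursday of December 2018: December 27, 2018.
January 2019 — 4th Thursday is January 24, 2019.
4th Thursday of February 2019: February 28, 2019.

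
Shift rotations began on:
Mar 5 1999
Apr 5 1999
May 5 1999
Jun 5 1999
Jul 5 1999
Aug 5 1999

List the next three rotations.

Sep 5 1999, Oct 5 1999, Nov 5 1999

Gaps: 31, 30, 31, 30, 31 days — not constant. Every event is on the 5th of the month.
Pattern: the 5th of each month.
Next: September 1999 → Sep 5 1999.
Next: October 1999 → Oct 5 1999.
November 1999: Nov 5 1999.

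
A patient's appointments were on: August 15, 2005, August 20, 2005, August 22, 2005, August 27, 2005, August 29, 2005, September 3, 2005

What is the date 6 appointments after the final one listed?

September 24, 2005

Gaps: 5, 2, 5, 2, 5 days — not constant, but cyclic with period 2.
The events fall on every Monday and Saturday.
The following Monday is September 5, 2005.
Next Saturday: September 10, 2005.
Next Monday: September 12, 2005.
Next Saturday: September 17, 2005.
Next Monday: September 19, 2005.
The following Saturday is September 24, 2005.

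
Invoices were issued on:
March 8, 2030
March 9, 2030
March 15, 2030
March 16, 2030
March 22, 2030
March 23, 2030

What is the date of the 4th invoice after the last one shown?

The gap pattern 1, 6, 1, 6, 1 repeats every 2 events.
These are the Fridays and Saturdays of each week.
The following Friday is March 29, 2030.
Next Saturday: March 30, 2030.
The following Friday is April 5, 2030.
Next Saturday: April 6, 2030.

April 6, 2030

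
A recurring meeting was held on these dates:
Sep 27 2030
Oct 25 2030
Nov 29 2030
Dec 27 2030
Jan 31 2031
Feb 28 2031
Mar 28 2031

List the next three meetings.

Apr 25 2031, May 30 2031, Jun 27 2031

These are Fridays with 28, 35, 28, 35, 28, 28-day gaps.
Each is the final Friday of its month — Nov 29 2030 is past the 28th, so '4th Friday' doesn't fit.
April 2031 ends with Friday Apr 25 2031.
Last Friday of May 2031: May 30 2031.
Last Friday of June 2031: Jun 27 2031.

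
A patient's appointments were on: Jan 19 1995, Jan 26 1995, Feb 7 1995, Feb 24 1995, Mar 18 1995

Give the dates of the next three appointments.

Apr 14 1995, May 16 1995, Jun 22 1995

Gaps: 7, 12, 17, 22 days — each gap is 5 larger than the previous one.
Next gap: 27 days. Mar 18 1995 + 27 days = Apr 14 1995.
Next gap: 32 days. Apr 14 1995 + 32 days = May 16 1995.
Next gap: 37 days. May 16 1995 + 37 days = Jun 22 1995.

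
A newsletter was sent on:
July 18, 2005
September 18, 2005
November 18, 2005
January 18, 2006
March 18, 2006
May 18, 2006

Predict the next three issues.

July 18, 2006; September 18, 2006; November 18, 2006

Gaps: 62, 61, 61, 59, 61 days — not constant. Every event is on the 18th of the month.
Pattern: the 18th of every 2 months.
July 2006: July 18, 2006.
Next: September 2006 → September 18, 2006.
November 2006: November 18, 2006.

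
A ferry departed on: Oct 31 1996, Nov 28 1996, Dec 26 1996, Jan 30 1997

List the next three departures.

Feb 27 1997, Mar 27 1997, Apr 24 1997

These are Thursdays with 28, 28, 35-day gaps.
Each is the final Thursday of its month — Oct 31 1996 is past the 28th, so '4th Thursday' doesn't fit.
February 1997 ends with Thursday Feb 27 1997.
March 1997 ends with Thursday Mar 27 1997.
Last Thursday of April 1997: Apr 24 1997.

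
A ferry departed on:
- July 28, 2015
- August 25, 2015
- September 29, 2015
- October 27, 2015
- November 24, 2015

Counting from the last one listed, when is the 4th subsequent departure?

March 29, 2016

All Tuesdays; the gaps (28, 35, 28, 28) vary with month length.
This is the last Tuesday of each month.
December 2015 ends with Tuesday December 29, 2015.
January 2016 ends with Tuesday January 26, 2016.
February 2016 ends with Tuesday February 23, 2016.
March 2016 ends with Tuesday March 29, 2016.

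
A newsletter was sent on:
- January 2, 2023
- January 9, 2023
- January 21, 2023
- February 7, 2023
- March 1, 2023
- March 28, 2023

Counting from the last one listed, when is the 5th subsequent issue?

Intervals are 7, 12, 17, 22, 27 days — an arithmetic progression with common difference 5.
Next gap: 32 days. March 28, 2023 + 32 days = April 29, 2023.
Next gap: 37 days. April 29, 2023 + 37 days = June 5, 2023.
Next gap: 42 days. June 5, 2023 + 42 days = July 17, 2023.
Next gap: 47 days. July 17, 2023 + 47 days = September 2, 2023.
Next gap: 52 days. September 2, 2023 + 52 days = October 24, 2023.

October 24, 2023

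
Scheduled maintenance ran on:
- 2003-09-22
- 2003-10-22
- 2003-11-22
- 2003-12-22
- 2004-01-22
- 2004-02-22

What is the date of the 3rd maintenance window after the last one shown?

Gaps: 30, 31, 30, 31, 31 days — not constant. Every event is on the 22nd of the month.
Pattern: the 22nd of each month.
Next: March 2004 → 2004-03-22.
April 2004: 2004-04-22.
May 2004: 2004-05-22.

2004-05-22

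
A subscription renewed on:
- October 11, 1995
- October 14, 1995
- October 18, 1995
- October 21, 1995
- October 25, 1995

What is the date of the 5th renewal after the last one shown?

Every event lands on a Wednesday or Saturday (gaps cycle 3, 4, 3, 4).
So the schedule is: every Wednesday and Saturday.
Next Saturday: October 28, 1995.
The following Wednesday is November 1, 1995.
The following Saturday is November 4, 1995.
The following Wednesday is November 8, 1995.
The following Saturday is November 11, 1995.

November 11, 1995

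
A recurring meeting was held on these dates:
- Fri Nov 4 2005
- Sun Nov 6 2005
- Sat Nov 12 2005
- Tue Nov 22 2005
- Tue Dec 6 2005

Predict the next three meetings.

Sat Dec 24 2005, Sun Jan 15 2006, Fri Feb 10 2006

Intervals are 2, 6, 10, 14 days — an arithmetic progression with common difference 4.
Next gap: 18 days. Tue Dec 6 2005 + 18 days = Sat Dec 24 2005.
Next gap: 22 days. Sat Dec 24 2005 + 22 days = Sun Jan 15 2006.
Next gap: 26 days. Sun Jan 15 2006 + 26 days = Fri Feb 10 2006.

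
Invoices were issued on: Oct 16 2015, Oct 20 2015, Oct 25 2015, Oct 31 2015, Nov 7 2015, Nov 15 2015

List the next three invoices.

Nov 24 2015, Dec 4 2015, Dec 15 2015

The spacing grows by 1 each time: 4, 5, 6, 7, 8 days.
Next gap: 9 days. Nov 15 2015 + 9 days = Nov 24 2015.
Next gap: 10 days. Nov 24 2015 + 10 days = Dec 4 2015.
Next gap: 11 days. Dec 4 2015 + 11 days = Dec 15 2015.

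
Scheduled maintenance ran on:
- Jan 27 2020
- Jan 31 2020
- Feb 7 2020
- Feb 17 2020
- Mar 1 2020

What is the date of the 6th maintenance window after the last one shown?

Jul 20 2020

Gaps: 4, 7, 10, 13 days — each gap is 3 larger than the previous one.
Next gap: 16 days. Mar 1 2020 + 16 days = Mar 17 2020.
Next gap: 19 days. Mar 17 2020 + 19 days = Apr 5 2020.
Next gap: 22 days. Apr 5 2020 + 22 days = Apr 27 2020.
Next gap: 25 days. Apr 27 2020 + 25 days = May 22 2020.
Next gap: 28 days. May 22 2020 + 28 days = Jun 19 2020.
Next gap: 31 days. Jun 19 2020 + 31 days = Jul 20 2020.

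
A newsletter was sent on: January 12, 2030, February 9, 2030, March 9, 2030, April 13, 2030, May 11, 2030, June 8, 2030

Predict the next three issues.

All dates are Saturdays, 28, 28, 35, 28, 28 days apart.
Specifically, the 2nd Saturday of each month.
2nd Saturday of July 2030: July 13, 2030.
2nd Saturday of August 2030: August 10, 2030.
September 2030 — 2nd Saturday is September 14, 2030.

July 13, 2030; August 10, 2030; September 14, 2030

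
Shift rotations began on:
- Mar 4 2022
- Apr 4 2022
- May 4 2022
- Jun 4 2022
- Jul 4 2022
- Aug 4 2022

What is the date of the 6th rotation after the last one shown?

Gaps: 31, 30, 31, 30, 31 days — not constant. Every event is on the 4th of the month.
Pattern: the 4th of each month.
September 2022: Sep 4 2022.
Next: October 2022 → Oct 4 2022.
Next: November 2022 → Nov 4 2022.
Next: December 2022 → Dec 4 2022.
Next: January 2023 → Jan 4 2023.
Next: February 2023 → Feb 4 2023.

Feb 4 2023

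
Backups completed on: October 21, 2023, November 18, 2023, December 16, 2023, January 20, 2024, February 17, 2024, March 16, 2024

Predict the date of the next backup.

April 20, 2024

These are Saturdays at 28- or 35-day spacing (28, 28, 35, 28, 28).
The pattern: 3rd Saturday of the month.
3rd Saturday of April 2024: April 20, 2024.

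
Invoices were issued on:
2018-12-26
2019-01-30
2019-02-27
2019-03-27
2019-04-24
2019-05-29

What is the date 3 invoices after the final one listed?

These are Wednesdays with 35, 28, 28, 28, 35-day gaps.
Each is the final Wednesday of its month — 2019-01-30 is past the 28th, so '4th Wednesday' doesn't fit.
Last Wednesday of June 2019: 2019-06-26.
July 2019 ends with Wednesday 2019-07-31.
August 2019 ends with Wednesday 2019-08-28.

2019-08-28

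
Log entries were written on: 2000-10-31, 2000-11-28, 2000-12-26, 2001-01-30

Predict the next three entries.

Every date is a Tuesday; gaps 28, 28, 35 days.
Each is the last Tuesday of its month (at least one falls on the 29th or later, ruling out '4th Tuesday').
Last Tuesday of February 2001: 2001-02-27.
March 2001 ends with Tuesday 2001-03-27.
Last Tuesday of April 2001: 2001-04-24.

2001-02-27, 2001-03-27, 2001-04-24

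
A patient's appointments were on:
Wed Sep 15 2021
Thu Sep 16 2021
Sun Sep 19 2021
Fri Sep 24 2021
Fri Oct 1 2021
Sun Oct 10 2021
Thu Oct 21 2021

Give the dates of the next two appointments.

Gaps: 1, 3, 5, 7, 9, 11 days — each gap is 2 larger than the previous one.
Next gap: 13 days. Thu Oct 21 2021 + 13 days = Wed Nov 3 2021.
Next gap: 15 days. Wed Nov 3 2021 + 15 days = Thu Nov 18 2021.

Wed Nov 3 2021, Thu Nov 18 2021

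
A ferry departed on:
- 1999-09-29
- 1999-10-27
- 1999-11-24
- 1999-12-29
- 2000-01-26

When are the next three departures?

2000-02-23, 2000-03-29, 2000-04-26

These are Wednesdays with 28, 28, 35, 28-day gaps.
Each is the final Wednesday of its month — 1999-09-29 is past the 28th, so '4th Wednesday' doesn't fit.
February 2000 ends with Wednesday 2000-02-23.
Last Wednesday of March 2000: 2000-03-29.
April 2000 ends with Wednesday 2000-04-26.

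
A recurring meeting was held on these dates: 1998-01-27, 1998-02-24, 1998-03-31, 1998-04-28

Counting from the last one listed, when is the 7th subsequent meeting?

All Tuesdays; the gaps (28, 35, 28) vary with month length.
This is the last Tuesday of each month.
Last Tuesday of May 1998: 1998-05-26.
June 1998 ends with Tuesday 1998-06-30.
July 1998 ends with Tuesday 1998-07-28.
August 1998 ends with Tuesday 1998-08-25.
September 1998 ends with Tuesday 1998-09-29.
Last Tuesday of October 1998: 1998-10-27.
Last Tuesday of November 1998: 1998-11-24.

1998-11-24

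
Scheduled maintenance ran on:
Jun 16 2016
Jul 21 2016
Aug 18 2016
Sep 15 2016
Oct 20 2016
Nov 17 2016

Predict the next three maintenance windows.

These are Thursdays at 28- or 35-day spacing (35, 28, 28, 35, 28).
The pattern: 3rd Thursday of the month.
December 2016 — 3rd Thursday is Dec 15 2016.
3rd Thursday of January 2017: Jan 19 2017.
February 2017 — 3rd Thursday is Feb 16 2017.

Dec 15 2016, Jan 19 2017, Feb 16 2017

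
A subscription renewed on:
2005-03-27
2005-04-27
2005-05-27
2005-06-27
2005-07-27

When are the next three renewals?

Each date is the 27th; the gaps (31, 30, 31, 30) track the month lengths.
The rule is the 27th of each month.
August 2005: 2005-08-27.
Next: September 2005 → 2005-09-27.
October 2005: 2005-10-27.

2005-08-27, 2005-09-27, 2005-10-27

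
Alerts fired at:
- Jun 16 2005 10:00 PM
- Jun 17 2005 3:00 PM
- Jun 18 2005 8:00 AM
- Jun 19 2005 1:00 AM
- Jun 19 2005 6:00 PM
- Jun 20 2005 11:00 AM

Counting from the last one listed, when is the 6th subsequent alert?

Jun 24 2005 5:00 PM

Spacing: 17, 17, 17, 17, 17 h — constant 17 h.
Jun 20 2005 11:00 AM + 17 h = Jun 21 2005 4:00 AM.
Jun 21 2005 4:00 AM + 17 h = Jun 21 2005 9:00 PM.
Jun 21 2005 9:00 PM + 17 h = Jun 22 2005 2:00 PM.
Jun 22 2005 2:00 PM + 17 h = Jun 23 2005 7:00 AM.
Jun 23 2005 7:00 AM + 17 h = Jun 24 2005 12:00 AM.
Jun 24 2005 12:00 AM + 17 h = Jun 24 2005 5:00 PM.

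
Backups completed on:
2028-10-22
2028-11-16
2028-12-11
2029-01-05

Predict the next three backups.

Every event comes 25 days after the last (25, 25, 25).
2029-01-05 + 25 days = 2029-01-30.
2029-01-30 + 25 days = 2029-02-24.
2029-02-24 + 25 days = 2029-03-21.

2029-01-30, 2029-02-24, 2029-03-21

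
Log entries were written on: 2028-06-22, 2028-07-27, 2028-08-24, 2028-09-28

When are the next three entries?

All dates are Thursdays, 35, 28, 35 days apart.
Specifically, the 4th Thursday of each month.
4th Thursday of October 2028: 2028-10-26.
4th Thursday of November 2028: 2028-11-23.
December 2028 — 4th Thursday is 2028-12-28.

2028-10-26, 2028-11-23, 2028-12-28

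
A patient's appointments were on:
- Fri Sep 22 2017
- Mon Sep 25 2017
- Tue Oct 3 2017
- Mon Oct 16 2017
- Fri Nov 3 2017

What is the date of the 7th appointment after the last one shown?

Fri Jul 27 2018

The spacing grows by 5 each time: 3, 8, 13, 18 days.
Next gap: 23 days. Fri Nov 3 2017 + 23 days = Sun Nov 26 2017.
Next gap: 28 days. Sun Nov 26 2017 + 28 days = Sun Dec 24 2017.
Next gap: 33 days. Sun Dec 24 2017 + 33 days = Fri Jan 26 2018.
Next gap: 38 days. Fri Jan 26 2018 + 38 days = Mon Mar 5 2018.
Next gap: 43 days. Mon Mar 5 2018 + 43 days = Tue Apr 17 2018.
Next gap: 48 days. Tue Apr 17 2018 + 48 days = Mon Jun 4 2018.
Next gap: 53 days. Mon Jun 4 2018 + 53 days = Fri Jul 27 2018.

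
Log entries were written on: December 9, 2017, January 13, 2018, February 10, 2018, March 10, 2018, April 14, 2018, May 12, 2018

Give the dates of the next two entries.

June 9, 2018; July 14, 2018

These are Saturdays at 28- or 35-day spacing (35, 28, 28, 35, 28).
The pattern: 2nd Saturday of the month.
2nd Saturday of June 2018: June 9, 2018.
July 2018 — 2nd Saturday is July 14, 2018.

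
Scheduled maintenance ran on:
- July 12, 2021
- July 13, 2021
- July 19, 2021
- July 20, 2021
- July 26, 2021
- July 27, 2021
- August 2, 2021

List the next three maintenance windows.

Every event lands on a Monday or Tuesday (gaps cycle 1, 6, 1, 6, 1, 6).
So the schedule is: every Monday and Tuesday.
Next Tuesday: August 3, 2021.
The following Monday is August 9, 2021.
Next Tuesday: August 10, 2021.

August 3, 2021; August 9, 2021; August 10, 2021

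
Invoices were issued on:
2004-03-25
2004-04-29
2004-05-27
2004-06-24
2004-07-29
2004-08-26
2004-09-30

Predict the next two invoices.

These are Thursdays with 35, 28, 28, 35, 28, 35-day gaps.
Each is the final Thursday of its month — 2004-04-29 is past the 28th, so '4th Thursday' doesn't fit.
Last Thursday of October 2004: 2004-10-28.
Last Thursday of November 2004: 2004-11-25.

2004-10-28, 2004-11-25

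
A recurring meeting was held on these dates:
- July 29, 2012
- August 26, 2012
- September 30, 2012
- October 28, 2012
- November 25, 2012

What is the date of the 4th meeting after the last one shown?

All Sundays; the gaps (28, 35, 28, 28) vary with month length.
This is the last Sunday of each month.
December 2012 ends with Sunday December 30, 2012.
January 2013 ends with Sunday January 27, 2013.
February 2013 ends with Sunday February 24, 2013.
Last Sunday of March 2013: March 31, 2013.

March 31, 2013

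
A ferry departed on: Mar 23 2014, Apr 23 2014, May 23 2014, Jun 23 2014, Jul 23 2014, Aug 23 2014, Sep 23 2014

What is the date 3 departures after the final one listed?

Dec 23 2014

Each date is the 23rd; the gaps (31, 30, 31, 30, 31, 31) track the month lengths.
The rule is the 23rd of each month.
Next: October 2014 → Oct 23 2014.
November 2014: Nov 23 2014.
December 2014: Dec 23 2014.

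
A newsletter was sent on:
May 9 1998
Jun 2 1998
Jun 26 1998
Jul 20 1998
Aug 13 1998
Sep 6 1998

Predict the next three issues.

Sep 30 1998, Oct 24 1998, Nov 17 1998

Gaps between consecutive events: 24, 24, 24, 24, 24 days — a constant 24-day interval.
Sep 6 1998 + 24 days = Sep 30 1998.
Sep 30 1998 + 24 days = Oct 24 1998.
Oct 24 1998 + 24 days = Nov 17 1998.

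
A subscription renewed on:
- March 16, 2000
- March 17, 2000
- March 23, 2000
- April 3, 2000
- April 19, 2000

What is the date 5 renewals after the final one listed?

Gaps: 1, 6, 11, 16 days — each gap is 5 larger than the previous one.
Next gap: 21 days. April 19, 2000 + 21 days = May 10, 2000.
Next gap: 26 days. May 10, 2000 + 26 days = June 5, 2000.
Next gap: 31 days. June 5, 2000 + 31 days = July 6, 2000.
Next gap: 36 days. July 6, 2000 + 36 days = August 11, 2000.
Next gap: 41 days. August 11, 2000 + 41 days = September 21, 2000.

September 21, 2000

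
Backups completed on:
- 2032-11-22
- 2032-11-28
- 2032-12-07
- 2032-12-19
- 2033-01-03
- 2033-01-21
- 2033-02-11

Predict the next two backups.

The spacing grows by 3 each time: 6, 9, 12, 15, 18, 21 days.
Next gap: 24 days. 2033-02-11 + 24 days = 2033-03-07.
Next gap: 27 days. 2033-03-07 + 27 days = 2033-04-03.

2033-03-07, 2033-04-03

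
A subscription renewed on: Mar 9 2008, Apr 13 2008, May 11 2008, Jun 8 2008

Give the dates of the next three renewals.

Jul 13 2008, Aug 10 2008, Sep 14 2008

These are Sundays at 28- or 35-day spacing (35, 28, 28).
The pattern: 2nd Sunday of the month.
July 2008 — 2nd Sunday is Jul 13 2008.
August 2008 — 2nd Sunday is Aug 10 2008.
September 2008 — 2nd Sunday is Sep 14 2008.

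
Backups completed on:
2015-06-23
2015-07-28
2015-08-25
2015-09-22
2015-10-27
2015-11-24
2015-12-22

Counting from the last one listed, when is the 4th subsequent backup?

Gaps: 35, 28, 28, 35, 28, 28 days — a mix of 28 and 35. Every date is a Tuesday.
Each is the 4th Tuesday of its month.
4th Tuesday of January 2016: 2016-01-26.
4th Tuesday of February 2016: 2016-02-23.
4th Tuesday of March 2016: 2016-03-22.
April 2016 — 4th Tuesday is 2016-04-26.

2016-04-26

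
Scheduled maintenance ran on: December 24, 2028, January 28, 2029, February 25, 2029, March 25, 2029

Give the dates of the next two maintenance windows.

Gaps: 35, 28, 28 days — a mix of 28 and 35. Every date is a Sunday.
Each is the 4th Sunday of its month.
4th Sunday of April 2029: April 22, 2029.
May 2029 — 4th Sunday is May 27, 2029.

April 22, 2029; May 27, 2029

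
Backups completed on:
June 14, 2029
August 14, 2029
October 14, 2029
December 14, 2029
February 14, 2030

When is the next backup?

April 14, 2030

Each date is the 14th; the gaps (61, 61, 61, 62) track the month lengths.
The rule is the 14th of every 2 months.
April 2030: April 14, 2030.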